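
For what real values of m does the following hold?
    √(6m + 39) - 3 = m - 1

Isolate the radical: √(6m + 39) = m + 2.
Square both sides: 6m + 39 = (m + 2)².
Expand and rearrange: m² - 2m - 35 = 0.
Solving gives m = 7 or m = -5.
Check each candidate in the original equation:
  m = 7: √(81) = 9, while m + 2 = 9 — valid.
  m = -5: √(9) = 3, while m + 2 = -3 — extraneous.

m = 7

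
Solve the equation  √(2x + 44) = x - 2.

x = 10

Square both sides: 2x + 44 = (x - 2)².
Expand and rearrange: x² - 6x - 40 = 0.
Solving gives x = 10 or x = -4.
Check each candidate in the original equation:
  x = 10: √(64) = 8, while x - 2 = 8 — valid.
  x = -4: √(36) = 6, while x - 2 = -6 — extraneous.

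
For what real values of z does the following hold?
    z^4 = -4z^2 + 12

Let u = z^2. The equation becomes u^2 + 4u - 12 = 0.
Factor: (u + 6)(u - 2) = 0, so u = -6 or u = 2.
z^2 = -6 < 0 has no real solution.
z^2 = 2 gives z = +/-sqrt(2) ~= +/-1.4142.

z = -1.4142 or z = 1.4142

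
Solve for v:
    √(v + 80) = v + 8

v = 1

Square both sides: v + 80 = (v + 8)².
Expand and rearrange: v² + 15v - 16 = 0.
Solving gives v = 1 or v = -16.
Check each candidate in the original equation:
  v = 1: √(81) = 9, while v + 8 = 9 — valid.
  v = -16: √(64) = 8, while v + 8 = -8 — extraneous.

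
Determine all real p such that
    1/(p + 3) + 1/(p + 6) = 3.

p = -5.7033 or p = -2.6301

Multiply both sides by (p + 3)(p + 6):
(p + 6) + (p + 3) = 3(p + 3)(p + 6).
Expand and collect terms: 3p² + 25p + 45 = 0.
By the quadratic formula, p = (-25 ± √85) / 6, so p ≈ -2.6301 or p ≈ -5.7033.
Neither value makes a denominator zero (p ≠ -3, p ≠ -6), so both are valid.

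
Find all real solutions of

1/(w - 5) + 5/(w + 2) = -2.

Multiply both sides by (w - 5)(w + 2):
(w + 2) + 5(w - 5) = -2(w - 5)(w + 2).
Expand and collect terms: -2w² + 43 = 0.
By the quadratic formula, w = (0 ± √344) / -4, so w ≈ -4.6368 or w ≈ 4.6368.
Neither value makes a denominator zero (w ≠ 5, w ≠ -2), so both are valid.

w = -4.6368 or w = 4.6368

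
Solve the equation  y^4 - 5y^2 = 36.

y = -3 or y = 3

Let u = y^2. The equation becomes u^2 - 5u - 36 = 0.
Factor: (u - 9)(u + 4) = 0, so u = 9 or u = -4.
y^2 = 9 gives y = +/-3.
y^2 = -4 < 0 has no real solution.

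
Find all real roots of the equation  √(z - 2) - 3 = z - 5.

Isolate the radical: √(z - 2) = z - 2.
Square both sides: z - 2 = (z - 2)².
Expand and rearrange: z² - 5z + 6 = 0.
Solving gives z = 3 or z = 2.
Check each candidate in the original equation:
  z = 3: √(1) = 1, while z - 2 = 1 — valid.
  z = 2: √(0) = 0, while z - 2 = 0 — valid.

z = 2 or z = 3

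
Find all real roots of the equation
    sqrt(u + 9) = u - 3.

Square both sides: u + 9 = (u - 3)^2.
Expand and rearrange: u^2 - 7u = 0.
Solving gives u = 7 or u = 0.
Check each candidate in the original equation:
  u = 7: sqrt(16) = 4, while u - 3 = 4 — valid.
  u = 0: sqrt(9) = 3, while u - 3 = -3 — extraneous.

u = 7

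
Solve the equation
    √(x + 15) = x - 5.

Square both sides: x + 15 = (x - 5)².
Expand and rearrange: x² - 11x + 10 = 0.
Solving gives x = 10 or x = 1.
Check each candidate in the original equation:
  x = 10: √(25) = 5, while x - 5 = 5 — valid.
  x = 1: √(16) = 4, while x - 5 = -4 — extraneous.

x = 10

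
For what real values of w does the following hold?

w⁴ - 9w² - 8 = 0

Let u = w². The equation becomes u² - 9u - 8 = 0.
By the quadratic formula, u = 9/2 + √(113)/2 or u = 9/2 - √(113)/2.
w² = 9/2 + √(113)/2 gives w = ±√(9/2 + √(113)/2) ≈ ±3.1329.
w² = 9/2 - √(113)/2 < 0 has no real solution.

w = -3.1329 or w = 3.1329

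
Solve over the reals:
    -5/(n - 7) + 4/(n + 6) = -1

Multiply both sides by (n - 7)(n + 6):
-5(n + 6) + 4(n - 7) = -(n - 7)(n + 6).
Expand and collect terms: -n² + 2n + 100 = 0.
By the quadratic formula, n = (-2 ± √404) / -2, so n ≈ -9.0499 or n ≈ 11.0499.
Neither value makes a denominator zero (n ≠ 7, n ≠ -6), so both are valid.

n = -9.0499 or n = 11.0499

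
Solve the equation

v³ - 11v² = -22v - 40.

v = -1.1231 or v = 5 or v = 7.1231

Rearrange: v³ - 11v² + 22v + 40 = 0.
Possible rational roots are divisors of 40. Testing v = 5 gives 0, so (v - 5) is a factor.
Divide: v³ - 11v² + 22v + 40 = (v - 5)(v² - 6v - 8).
Apply the quadratic formula to v² - 6v - 8 = 0: v = (6 ± √68)/2, i.e. v ≈ 7.1231 or v ≈ -1.1231.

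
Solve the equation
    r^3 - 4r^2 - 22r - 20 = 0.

r = -2 or r = -1.3589 or r = 7.3589

Possible rational roots are divisors of -20. Testing r = -2 gives 0, so (r + 2) is a factor.
Divide: r^3 - 4r^2 - 22r - 20 = (r + 2)(r^2 - 6r - 10).
Apply the quadratic formula to r^2 - 6r - 10 = 0: r = (6 +/- sqrt(76))/2, i.e. r ~= 7.3589 or r ~= -1.3589.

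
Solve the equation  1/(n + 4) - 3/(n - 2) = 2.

n = -3.3028 or n = 0.3028

Multiply both sides by (n + 4)(n - 2):
(n - 2) - 3(n + 4) = 2(n + 4)(n - 2).
Expand and collect terms: 2n^2 + 6n - 2 = 0.
By the quadratic formula, n = (-6 +/- sqrt(52)) / 4, so n ~= 0.3028 or n ~= -3.3028.
Neither value makes a denominator zero (n != -4, n != 2), so both are valid.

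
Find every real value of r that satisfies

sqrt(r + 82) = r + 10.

Square both sides: r + 82 = (r + 10)^2.
Expand and rearrange: r^2 + 19r + 18 = 0.
Solving gives r = -1 or r = -18.
Check each candidate in the original equation:
  r = -1: sqrt(81) = 9, while r + 10 = 9 — valid.
  r = -18: sqrt(64) = 8, while r + 10 = -8 — extraneous.

r = -1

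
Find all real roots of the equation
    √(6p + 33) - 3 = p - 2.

p = 8

Isolate the radical: √(6p + 33) = p + 1.
Square both sides: 6p + 33 = (p + 1)².
Expand and rearrange: p² - 4p - 32 = 0.
Solving gives p = 8 or p = -4.
Check each candidate in the original equation:
  p = 8: √(81) = 9, while p + 1 = 9 — valid.
  p = -4: √(9) = 3, while p + 1 = -3 — extraneous.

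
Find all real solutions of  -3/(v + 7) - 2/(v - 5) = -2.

Multiply both sides by (v + 7)(v - 5):
-3(v - 5) - 2(v + 7) = -2(v + 7)(v - 5).
Expand and collect terms: -2v^2 + v + 69 = 0.
By the quadratic formula, v = (-1 +/- sqrt(553)) / -4, so v ~= -5.629 or v ~= 6.129.
Neither value makes a denominator zero (v != -7, v != 5), so both are valid.

v = -5.629 or v = 6.129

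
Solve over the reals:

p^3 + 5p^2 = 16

p = -4 or p = -2.5616 or p = 1.5616

Rearrange: p^3 + 5p^2 - 16 = 0.
Possible rational roots are divisors of -16. Testing p = -4 gives 0, so (p + 4) is a factor.
Divide: p^3 + 5p^2 - 16 = (p + 4)(p^2 + p - 4).
Apply the quadratic formula to p^2 + p - 4 = 0: p = (-1 +/- sqrt(17))/2, i.e. p ~= 1.5616 or p ~= -2.5616.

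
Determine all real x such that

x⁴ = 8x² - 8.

Let u = x². The equation becomes u² - 8u + 8 = 0.
By the quadratic formula, u = 2·√(2) + 4 or u = 4 - 2·√(2).
x² = 2·√(2) + 4 gives x = ±√(2·√(2) + 4) ≈ ±2.6131.
x² = 4 - 2·√(2) gives x = ±√(4 - 2·√(2)) ≈ ±1.0824.

x = -2.6131 or x = -1.0824 or x = 1.0824 or x = 2.6131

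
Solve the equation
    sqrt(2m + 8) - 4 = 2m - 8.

m = 4

Isolate the radical: sqrt(2m + 8) = 2m - 4.
Square both sides: 2m + 8 = (2m - 4)^2.
Expand and rearrange: 4m^2 - 18m + 8 = 0.
Solving gives m = 4 or m = 0.5.
Check each candidate in the original equation:
  m = 4: sqrt(16) = 4, while 2m - 4 = 4 — valid.
  m = 0.5: sqrt(9) = 3, while 2m - 4 = -3 — extraneous.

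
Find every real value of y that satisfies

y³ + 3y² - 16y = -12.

y = -6 or y = 1 or y = 2

Rearrange: y³ + 3y² - 16y + 12 = 0.
Possible rational roots are divisors of 12. Testing y = 1 gives 0, so (y - 1) is a factor.
Divide: y³ + 3y² - 16y + 12 = (y - 1)(y² + 4y - 12).
Factor the quadratic: y = 2 or y = -6.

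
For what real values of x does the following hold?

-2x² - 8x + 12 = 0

x = -5.1623 or x = 1.1623

Discriminant: (-8)² − 4·(-2)·12 = 160.
Quadratic formula: x = (8 ± √160) / (-4).
So x = -√(10) - 2 ≈ -5.1623 or x = -2 + √(10) ≈ 1.1623.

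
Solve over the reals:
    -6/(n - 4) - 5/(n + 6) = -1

Multiply both sides by (n - 4)(n + 6):
-6(n + 6) - 5(n - 4) = -(n - 4)(n + 6).
Expand and collect terms: -n^2 + 9n + 40 = 0.
By the quadratic formula, n = (-9 +/- sqrt(241)) / -2, so n ~= -3.2621 or n ~= 12.2621.
Neither value makes a denominator zero (n != 4, n != -6), so both are valid.

n = -3.2621 or n = 12.2621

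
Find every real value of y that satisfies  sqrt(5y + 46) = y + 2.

Square both sides: 5y + 46 = (y + 2)^2.
Expand and rearrange: y^2 - y - 42 = 0.
Solving gives y = 7 or y = -6.
Check each candidate in the original equation:
  y = 7: sqrt(81) = 9, while y + 2 = 9 — valid.
  y = -6: sqrt(16) = 4, while y + 2 = -4 — extraneous.

y = 7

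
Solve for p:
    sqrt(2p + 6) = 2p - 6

p = 5

Square both sides: 2p + 6 = (2p - 6)^2.
Expand and rearrange: 4p^2 - 26p + 30 = 0.
Solving gives p = 5 or p = 1.5.
Check each candidate in the original equation:
  p = 5: sqrt(16) = 4, while 2p - 6 = 4 — valid.
  p = 1.5: sqrt(9) = 3, while 2p - 6 = -3 — extraneous.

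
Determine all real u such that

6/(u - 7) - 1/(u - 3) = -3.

u = 4 or u = 4.3333

Multiply both sides by (u - 7)(u - 3):
6(u - 3) - (u - 7) = -3(u - 7)(u - 3).
Expand and collect terms: -3u² + 25u - 52 = 0.
Factor or apply the quadratic formula: u = 4 or u = 4.3333.
Neither value makes a denominator zero (u ≠ 7, u ≠ 3), so both are valid.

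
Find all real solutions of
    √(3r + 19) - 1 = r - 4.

Isolate the radical: √(3r + 19) = r - 3.
Square both sides: 3r + 19 = (r - 3)².
Expand and rearrange: r² - 9r - 10 = 0.
Solving gives r = 10 or r = -1.
Check each candidate in the original equation:
  r = 10: √(49) = 7, while r - 3 = 7 — valid.
  r = -1: √(16) = 4, while r - 3 = -4 — extraneous.

r = 10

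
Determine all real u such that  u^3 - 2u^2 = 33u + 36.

u = -4 or u = -1.2426 or u = 7.2426

Rearrange: u^3 - 2u^2 - 33u - 36 = 0.
Possible rational roots are divisors of -36. Testing u = -4 gives 0, so (u + 4) is a factor.
Divide: u^3 - 2u^2 - 33u - 36 = (u + 4)(u^2 - 6u - 9).
Apply the quadratic formula to u^2 - 6u - 9 = 0: u = (6 +/- sqrt(72))/2, i.e. u ~= 7.2426 or u ~= -1.2426.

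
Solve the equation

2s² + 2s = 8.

Rearrange to standard form: 2s² + 2s - 8 = 0.
Discriminant: (2)² − 4·2·(-8) = 68.
Quadratic formula: s = (-2 ± √68) / 4.
So s = -1/2 + √(17)/2 ≈ 1.5616 or s = -√(17)/2 - 1/2 ≈ -2.5616.

s = -2.5616 or s = 1.5616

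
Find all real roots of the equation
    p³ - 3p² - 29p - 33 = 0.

Possible rational roots are divisors of -33. Testing p = -3 gives 0, so (p + 3) is a factor.
Divide: p³ - 3p² - 29p - 33 = (p + 3)(p² - 6p - 11).
Apply the quadratic formula to p² - 6p - 11 = 0: p = (6 ± √80)/2, i.e. p ≈ 7.4721 or p ≈ -1.4721.

p = -3 or p = -1.4721 or p = 7.4721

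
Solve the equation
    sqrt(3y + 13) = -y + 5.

Square both sides: 3y + 13 = (-y + 5)^2.
Expand and rearrange: y^2 - 13y + 12 = 0.
Solving gives y = 12 or y = 1.
Check each candidate in the original equation:
  y = 12: sqrt(49) = 7, while -y + 5 = -7 — extraneous.
  y = 1: sqrt(16) = 4, while -y + 5 = 4 — valid.

y = 1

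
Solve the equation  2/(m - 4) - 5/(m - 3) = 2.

Multiply both sides by (m - 4)(m - 3):
2(m - 3) - 5(m - 4) = 2(m - 4)(m - 3).
Expand and collect terms: 2m^2 - 11m + 10 = 0.
By the quadratic formula, m = (11 +/- sqrt(41)) / 4, so m ~= 4.3508 or m ~= 1.1492.
Neither value makes a denominator zero (m != 4, m != 3), so both are valid.

m = 1.1492 or m = 4.3508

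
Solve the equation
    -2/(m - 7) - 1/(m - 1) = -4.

Multiply both sides by (m - 7)(m - 1):
-2(m - 1) - (m - 7) = -4(m - 7)(m - 1).
Expand and collect terms: -4m² + 35m - 37 = 0.
By the quadratic formula, m = (-35 ± √633) / -8, so m ≈ 1.2301 or m ≈ 7.5199.
Neither value makes a denominator zero (m ≠ 7, m ≠ 1), so both are valid.

m = 1.2301 or m = 7.5199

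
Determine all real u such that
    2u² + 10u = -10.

u = -3.618 or u = -1.382

Rearrange to standard form: 2u² + 10u + 10 = 0.
Discriminant: (10)² − 4·2·10 = 20.
Quadratic formula: u = (-10 ± √20) / 4.
So u = -5/2 + √(5)/2 ≈ -1.382 or u = -5/2 - √(5)/2 ≈ -3.618.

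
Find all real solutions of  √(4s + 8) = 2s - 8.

Square both sides: 4s + 8 = (2s - 8)².
Expand and rearrange: 4s² - 36s + 56 = 0.
Solving gives s = 7 or s = 2.
Check each candidate in the original equation:
  s = 7: √(36) = 6, while 2s - 8 = 6 — valid.
  s = 2: √(16) = 4, while 2s - 8 = -4 — extraneous.

s = 7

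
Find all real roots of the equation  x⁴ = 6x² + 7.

x = -2.6458 or x = 2.6458

Let u = x². The equation becomes u² - 6u - 7 = 0.
Factor: (u + 1)(u - 7) = 0, so u = -1 or u = 7.
x² = -1 < 0 has no real solution.
x² = 7 gives x = ±√(7) ≈ ±2.6458.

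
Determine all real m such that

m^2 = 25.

Bring every term to one side: m^2 - 25 = 0.
Factor: (m + 5)(m - 5) = 0.
So m = -5 or m = 5.

m = -5 or m = 5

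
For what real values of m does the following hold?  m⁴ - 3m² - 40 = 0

m = -2.8284 or m = 2.8284

Let u = m². The equation becomes u² - 3u - 40 = 0.
Factor: (u - 8)(u + 5) = 0, so u = 8 or u = -5.
m² = 8 gives m = ±2·√(2) ≈ ±2.8284.
m² = -5 < 0 has no real solution.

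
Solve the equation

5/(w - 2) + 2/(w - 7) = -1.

Multiply both sides by (w - 2)(w - 7):
5(w - 7) + 2(w - 2) = -(w - 2)(w - 7).
Expand and collect terms: -w² + 2w + 25 = 0.
By the quadratic formula, w = (-2 ± √104) / -2, so w ≈ -4.099 or w ≈ 6.099.
Neither value makes a denominator zero (w ≠ 2, w ≠ 7), so both are valid.

w = -4.099 or w = 6.099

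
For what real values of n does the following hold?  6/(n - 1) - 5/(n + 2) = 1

Multiply both sides by (n - 1)(n + 2):
6(n + 2) - 5(n - 1) = (n - 1)(n + 2).
Expand and collect terms: n² - 19 = 0.
By the quadratic formula, n = (0 ± √76) / 2, so n ≈ 4.3589 or n ≈ -4.3589.
Neither value makes a denominator zero (n ≠ 1, n ≠ -2), so both are valid.

n = -4.3589 or n = 4.3589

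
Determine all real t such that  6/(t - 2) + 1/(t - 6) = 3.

t = 3.7427 or t = 6.5907

Multiply both sides by (t - 2)(t - 6):
6(t - 6) + (t - 2) = 3(t - 2)(t - 6).
Expand and collect terms: 3t² - 31t + 74 = 0.
By the quadratic formula, t = (31 ± √73) / 6, so t ≈ 6.5907 or t ≈ 3.7427.
Neither value makes a denominator zero (t ≠ 2, t ≠ 6), so both are valid.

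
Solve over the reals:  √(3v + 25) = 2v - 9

Square both sides: 3v + 25 = (2v - 9)².
Expand and rearrange: 4v² - 39v + 56 = 0.
Solving gives v = 8 or v = 1.75.
Check each candidate in the original equation:
  v = 8: √(49) = 7, while 2v - 9 = 7 — valid.
  v = 1.75: √(30.25) = 5.5, while 2v - 9 = -5.5 — extraneous.

v = 8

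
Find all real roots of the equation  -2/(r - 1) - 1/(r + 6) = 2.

Multiply both sides by (r - 1)(r + 6):
-2(r + 6) - (r - 1) = 2(r - 1)(r + 6).
Expand and collect terms: 2r² + 13r - 1 = 0.
By the quadratic formula, r = (-13 ± √177) / 4, so r ≈ 0.076 or r ≈ -6.576.
Neither value makes a denominator zero (r ≠ 1, r ≠ -6), so both are valid.

r = -6.576 or r = 0.076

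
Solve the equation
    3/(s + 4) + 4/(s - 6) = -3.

Multiply both sides by (s + 4)(s - 6):
3(s - 6) + 4(s + 4) = -3(s + 4)(s - 6).
Expand and collect terms: -3s² - s + 74 = 0.
By the quadratic formula, s = (1 ± √889) / -6, so s ≈ -5.136 or s ≈ 4.8027.
Neither value makes a denominator zero (s ≠ -4, s ≠ 6), so both are valid.

s = -5.136 or s = 4.8027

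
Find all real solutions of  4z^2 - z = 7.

Rearrange to standard form: 4z^2 - z - 7 = 0.
Discriminant: (-1)^2 - 4*4*(-7) = 113.
Quadratic formula: z = (1 +/- sqrt(113)) / 8.
So z = 1/8 + sqrt(113)/8 ~= 1.4538 or z = 1/8 - sqrt(113)/8 ~= -1.2038.

z = -1.2038 or z = 1.4538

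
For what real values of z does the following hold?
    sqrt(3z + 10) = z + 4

z = -3 or z = -2

Square both sides: 3z + 10 = (z + 4)^2.
Expand and rearrange: z^2 + 5z + 6 = 0.
Solving gives z = -2 or z = -3.
Check each candidate in the original equation:
  z = -2: sqrt(4) = 2, while z + 4 = 2 — valid.
  z = -3: sqrt(1) = 1, while z + 4 = 1 — valid.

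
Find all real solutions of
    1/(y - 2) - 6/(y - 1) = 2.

Multiply both sides by (y - 2)(y - 1):
(y - 1) - 6(y - 2) = 2(y - 2)(y - 1).
Expand and collect terms: 2y² - y - 7 = 0.
By the quadratic formula, y = (1 ± √57) / 4, so y ≈ 2.1375 or y ≈ -1.6375.
Neither value makes a denominator zero (y ≠ 2, y ≠ 1), so both are valid.

y = -1.6375 or y = 2.1375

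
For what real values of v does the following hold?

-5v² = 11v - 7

Rearrange to standard form: -5v² - 11v + 7 = 0.
Discriminant: (-11)² − 4·(-5)·7 = 261.
Quadratic formula: v = (11 ± √261) / (-10).
So v = -3·√(29)/10 - 11/10 ≈ -2.7155 or v = -11/10 + 3·√(29)/10 ≈ 0.5155.

v = -2.7155 or v = 0.5155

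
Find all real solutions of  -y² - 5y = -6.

y = -6 or y = 1

Bring every term to one side: -y² - 5y + 6 = 0.
Factor: -1(y - 1)(y + 6) = 0.
So y = 1 or y = -6.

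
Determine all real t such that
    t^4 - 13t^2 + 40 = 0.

t = -2.8284 or t = -2.2361 or t = 2.2361 or t = 2.8284

Let u = t^2. The equation becomes u^2 - 13u + 40 = 0.
Factor: (u - 5)(u - 8) = 0, so u = 5 or u = 8.
t^2 = 5 gives t = +/-sqrt(5) ~= +/-2.2361.
t^2 = 8 gives t = +/-2*sqrt(2) ~= +/-2.8284.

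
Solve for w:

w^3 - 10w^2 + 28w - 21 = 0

w = 1.2087 or w = 3 or w = 5.7913

Possible rational roots are divisors of -21. Testing w = 3 gives 0, so (w - 3) is a factor.
Divide: w^3 - 10w^2 + 28w - 21 = (w - 3)(w^2 - 7w + 7).
Apply the quadratic formula to w^2 - 7w + 7 = 0: w = (7 +/- sqrt(21))/2, i.e. w ~= 5.7913 or w ~= 1.2087.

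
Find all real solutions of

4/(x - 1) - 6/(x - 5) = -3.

x = 0.0504 or x = 6.6163

Multiply both sides by (x - 1)(x - 5):
4(x - 5) - 6(x - 1) = -3(x - 1)(x - 5).
Expand and collect terms: -3x² + 20x - 1 = 0.
By the quadratic formula, x = (-20 ± √388) / -6, so x ≈ 0.0504 or x ≈ 6.6163.
Neither value makes a denominator zero (x ≠ 1, x ≠ 5), so both are valid.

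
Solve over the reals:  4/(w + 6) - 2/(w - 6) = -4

w = -6.9629 or w = 6.4629

Multiply both sides by (w + 6)(w - 6):
4(w - 6) - 2(w + 6) = -4(w + 6)(w - 6).
Expand and collect terms: -4w^2 - 2w + 180 = 0.
By the quadratic formula, w = (2 +/- sqrt(2884)) / -8, so w ~= -6.9629 or w ~= 6.4629.
Neither value makes a denominator zero (w != -6, w != 6), so both are valid.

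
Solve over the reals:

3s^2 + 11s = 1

s = -3.7554 or s = 0.0888

Rearrange to standard form: 3s^2 + 11s - 1 = 0.
Discriminant: (11)^2 - 4*3*(-1) = 133.
Quadratic formula: s = (-11 +/- sqrt(133)) / 6.
So s = -11/6 + sqrt(133)/6 ~= 0.0888 or s = -sqrt(133)/6 - 11/6 ~= -3.7554.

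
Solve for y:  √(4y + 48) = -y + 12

Square both sides: 4y + 48 = (-y + 12)².
Expand and rearrange: y² - 28y + 96 = 0.
Solving gives y = 24 or y = 4.
Check each candidate in the original equation:
  y = 24: √(144) = 12, while -y + 12 = -12 — extraneous.
  y = 4: √(64) = 8, while -y + 12 = 8 — valid.

y = 4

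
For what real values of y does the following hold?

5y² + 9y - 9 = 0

Discriminant: (9)² − 4·5·(-9) = 261.
Quadratic formula: y = (-9 ± √261) / 10.
So y = -9/10 + 3·√(29)/10 ≈ 0.7155 or y = -3·√(29)/10 - 9/10 ≈ -2.5155.

y = -2.5155 or y = 0.7155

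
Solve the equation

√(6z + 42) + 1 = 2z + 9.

z = -1

Isolate the radical: √(6z + 42) = 2z + 8.
Square both sides: 6z + 42 = (2z + 8)².
Expand and rearrange: 4z² + 26z + 22 = 0.
Solving gives z = -1 or z = -5.5.
Check each candidate in the original equation:
  z = -1: √(36) = 6, while 2z + 8 = 6 — valid.
  z = -5.5: √(9) = 3, while 2z + 8 = -3 — extraneous.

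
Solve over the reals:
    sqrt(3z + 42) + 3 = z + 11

z = -2

Isolate the radical: sqrt(3z + 42) = z + 8.
Square both sides: 3z + 42 = (z + 8)^2.
Expand and rearrange: z^2 + 13z + 22 = 0.
Solving gives z = -2 or z = -11.
Check each candidate in the original equation:
  z = -2: sqrt(36) = 6, while z + 8 = 6 — valid.
  z = -11: sqrt(9) = 3, while z + 8 = -3 — extraneous.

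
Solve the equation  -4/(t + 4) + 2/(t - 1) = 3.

Multiply both sides by (t + 4)(t - 1):
-4(t - 1) + 2(t + 4) = 3(t + 4)(t - 1).
Expand and collect terms: 3t² + 11t - 24 = 0.
By the quadratic formula, t = (-11 ± √409) / 6, so t ≈ 1.5373 or t ≈ -5.204.
Neither value makes a denominator zero (t ≠ -4, t ≠ 1), so both are valid.

t = -5.204 or t = 1.5373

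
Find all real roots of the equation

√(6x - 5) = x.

Square both sides: 6x - 5 = (x)².
Expand and rearrange: x² - 6x + 5 = 0.
Solving gives x = 5 or x = 1.
Check each candidate in the original equation:
  x = 5: √(25) = 5, while x = 5 — valid.
  x = 1: √(1) = 1, while x = 1 — valid.

x = 1 or x = 5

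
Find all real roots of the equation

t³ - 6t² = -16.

t = -1.4641 or t = 2 or t = 5.4641

Rearrange: t³ - 6t² + 16 = 0.
Possible rational roots are divisors of 16. Testing t = 2 gives 0, so (t - 2) is a factor.
Divide: t³ - 6t² + 16 = (t - 2)(t² - 4t - 8).
Apply the quadratic formula to t² - 4t - 8 = 0: t = (4 ± √48)/2, i.e. t ≈ 5.4641 or t ≈ -1.4641.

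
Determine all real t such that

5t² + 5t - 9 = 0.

t = -1.9318 or t = 0.9318

Discriminant: (5)² − 4·5·(-9) = 205.
Quadratic formula: t = (-5 ± √205) / 10.
So t = -1/2 + √(205)/10 ≈ 0.9318 or t = -√(205)/10 - 1/2 ≈ -1.9318.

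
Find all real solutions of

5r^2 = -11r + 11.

r = -2.9466 or r = 0.7466

Rearrange to standard form: 5r^2 + 11r - 11 = 0.
Discriminant: (11)^2 - 4*5*(-11) = 341.
Quadratic formula: r = (-11 +/- sqrt(341)) / 10.
So r = -11/10 + sqrt(341)/10 ~= 0.7466 or r = -sqrt(341)/10 - 11/10 ~= -2.9466.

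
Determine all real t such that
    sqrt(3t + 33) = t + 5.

Square both sides: 3t + 33 = (t + 5)^2.
Expand and rearrange: t^2 + 7t - 8 = 0.
Solving gives t = 1 or t = -8.
Check each candidate in the original equation:
  t = 1: sqrt(36) = 6, while t + 5 = 6 — valid.
  t = -8: sqrt(9) = 3, while t + 5 = -3 — extraneous.

t = 1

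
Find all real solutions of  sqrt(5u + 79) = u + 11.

u = -3

Square both sides: 5u + 79 = (u + 11)^2.
Expand and rearrange: u^2 + 17u + 42 = 0.
Solving gives u = -3 or u = -14.
Check each candidate in the original equation:
  u = -3: sqrt(64) = 8, while u + 11 = 8 — valid.
  u = -14: sqrt(9) = 3, while u + 11 = -3 — extraneous.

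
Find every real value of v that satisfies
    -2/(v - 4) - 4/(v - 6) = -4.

v = 4.3139 or v = 7.1861

Multiply both sides by (v - 4)(v - 6):
-2(v - 6) - 4(v - 4) = -4(v - 4)(v - 6).
Expand and collect terms: -4v^2 + 46v - 124 = 0.
By the quadratic formula, v = (-46 +/- sqrt(132)) / -8, so v ~= 4.3139 or v ~= 7.1861.
Neither value makes a denominator zero (v != 4, v != 6), so both are valid.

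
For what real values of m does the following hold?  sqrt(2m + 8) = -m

m = -2

Square both sides: 2m + 8 = (-m)^2.
Expand and rearrange: m^2 - 2m - 8 = 0.
Solving gives m = 4 or m = -2.
Check each candidate in the original equation:
  m = 4: sqrt(16) = 4, while -m = -4 — extraneous.
  m = -2: sqrt(4) = 2, while -m = 2 — valid.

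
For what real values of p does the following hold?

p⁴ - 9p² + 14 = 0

Let u = p². The equation becomes u² - 9u + 14 = 0.
Factor: (u - 7)(u - 2) = 0, so u = 7 or u = 2.
p² = 7 gives p = ±√(7) ≈ ±2.6458.
p² = 2 gives p = ±√(2) ≈ ±1.4142.

p = -2.6458 or p = -1.4142 or p = 1.4142 or p = 2.6458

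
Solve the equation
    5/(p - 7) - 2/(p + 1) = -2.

p = 0.6492 or p = 3.8508

Multiply both sides by (p - 7)(p + 1):
5(p + 1) - 2(p - 7) = -2(p - 7)(p + 1).
Expand and collect terms: -2p² + 9p - 5 = 0.
By the quadratic formula, p = (-9 ± √41) / -4, so p ≈ 0.6492 or p ≈ 3.8508.
Neither value makes a denominator zero (p ≠ 7, p ≠ -1), so both are valid.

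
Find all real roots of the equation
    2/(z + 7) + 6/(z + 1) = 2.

Multiply both sides by (z + 7)(z + 1):
2(z + 1) + 6(z + 7) = 2(z + 7)(z + 1).
Expand and collect terms: 2z^2 + 8z - 30 = 0.
By the quadratic formula, z = (-8 +/- sqrt(304)) / 4, so z ~= 2.3589 or z ~= -6.3589.
Neither value makes a denominator zero (z != -7, z != -1), so both are valid.

z = -6.3589 or z = 2.3589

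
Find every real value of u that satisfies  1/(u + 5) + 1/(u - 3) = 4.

Multiply both sides by (u + 5)(u - 3):
(u - 3) + (u + 5) = 4(u + 5)(u - 3).
Expand and collect terms: 4u^2 + 6u - 62 = 0.
By the quadratic formula, u = (-6 +/- sqrt(1028)) / 8, so u ~= 3.2578 or u ~= -4.7578.
Neither value makes a denominator zero (u != -5, u != 3), so both are valid.

u = -4.7578 or u = 3.2578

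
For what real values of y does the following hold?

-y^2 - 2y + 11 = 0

y = -4.4641 or y = 2.4641

Discriminant: (-2)^2 - 4*(-1)*11 = 48.
Quadratic formula: y = (2 +/- sqrt(48)) / (-2).
So y = -2*sqrt(3) - 1 ~= -4.4641 or y = -1 + 2*sqrt(3) ~= 2.4641.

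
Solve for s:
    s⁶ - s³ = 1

s = -0.8518 or s = 1.174

Let u = s³. The equation becomes u² - u - 1 = 0.
By the quadratic formula, u = 1/2 + √(5)/2 or u = 1/2 - √(5)/2.
s³ = 1/2 + √(5)/2 gives s = ∛(1/2 + √(5)/2) ≈ 1.174.
s³ = 1/2 - √(5)/2 gives s = -∛(-1/2 + √(5)/2) ≈ -0.8518.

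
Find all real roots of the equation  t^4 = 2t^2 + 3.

Let u = t^2. The equation becomes u^2 - 2u - 3 = 0.
Factor: (u - 3)(u + 1) = 0, so u = 3 or u = -1.
t^2 = 3 gives t = +/-sqrt(3) ~= +/-1.7321.
t^2 = -1 < 0 has no real solution.

t = -1.7321 or t = 1.7321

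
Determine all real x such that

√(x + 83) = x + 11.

x = -2

Square both sides: x + 83 = (x + 11)².
Expand and rearrange: x² + 21x + 38 = 0.
Solving gives x = -2 or x = -19.
Check each candidate in the original equation:
  x = -2: √(81) = 9, while x + 11 = 9 — valid.
  x = -19: √(64) = 8, while x + 11 = -8 — extraneous.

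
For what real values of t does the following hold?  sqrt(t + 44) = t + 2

t = 5

Square both sides: t + 44 = (t + 2)^2.
Expand and rearrange: t^2 + 3t - 40 = 0.
Solving gives t = 5 or t = -8.
Check each candidate in the original equation:
  t = 5: sqrt(49) = 7, while t + 2 = 7 — valid.
  t = -8: sqrt(36) = 6, while t + 2 = -6 — extraneous.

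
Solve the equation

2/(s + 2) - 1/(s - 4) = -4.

Multiply both sides by (s + 2)(s - 4):
2(s - 4) - (s + 2) = -4(s + 2)(s - 4).
Expand and collect terms: -4s^2 + 7s + 42 = 0.
By the quadratic formula, s = (-7 +/- sqrt(721)) / -8, so s ~= -2.4814 or s ~= 4.2314.
Neither value makes a denominator zero (s != -2, s != 4), so both are valid.

s = -2.4814 or s = 4.2314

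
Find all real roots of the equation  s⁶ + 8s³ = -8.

Let u = s³. The equation becomes u² + 8u + 8 = 0.
By the quadratic formula, u = -4 + 2·√(2) or u = -4 - 2·√(2).
s³ = -4 + 2·√(2) gives s = -∛(4 - 2·√(2)) ≈ -1.0542.
s³ = -4 - 2·√(2) gives s = -∛(2·√(2) + 4) ≈ -1.8972.

s = -1.8972 or s = -1.0542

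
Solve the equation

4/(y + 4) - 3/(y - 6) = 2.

Multiply both sides by (y + 4)(y - 6):
4(y - 6) - 3(y + 4) = 2(y + 4)(y - 6).
Expand and collect terms: 2y^2 - 5y - 12 = 0.
Factor or apply the quadratic formula: y = 4 or y = -1.5.
Neither value makes a denominator zero (y != -4, y != 6), so both are valid.

y = -1.5 or y = 4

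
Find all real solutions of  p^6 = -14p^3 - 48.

p = -2 or p = -1.8171

Let u = p^3. The equation becomes u^2 + 14u + 48 = 0.
Factor: (u + 6)(u + 8) = 0, so u = -6 or u = -8.
p^3 = -6 gives p = -(6)^(1/3) ~= -1.8171.
p^3 = -8 gives p = -2.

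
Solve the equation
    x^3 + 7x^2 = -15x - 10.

x = -3.618 or x = -2 or x = -1.382

Rearrange: x^3 + 7x^2 + 15x + 10 = 0.
Possible rational roots are divisors of 10. Testing x = -2 gives 0, so (x + 2) is a factor.
Divide: x^3 + 7x^2 + 15x + 10 = (x + 2)(x^2 + 5x + 5).
Apply the quadratic formula to x^2 + 5x + 5 = 0: x = (-5 +/- sqrt(5))/2, i.e. x ~= -1.382 or x ~= -3.618.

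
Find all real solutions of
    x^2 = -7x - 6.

Bring every term to one side: x^2 + 7x + 6 = 0.
Factor: (x + 1)(x + 6) = 0.
So x = -1 or x = -6.

x = -6 or x = -1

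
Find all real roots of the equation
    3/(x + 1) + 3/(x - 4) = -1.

Multiply both sides by (x + 1)(x - 4):
3(x - 4) + 3(x + 1) = -(x + 1)(x - 4).
Expand and collect terms: -x^2 - 3x + 13 = 0.
By the quadratic formula, x = (3 +/- sqrt(61)) / -2, so x ~= -5.4051 or x ~= 2.4051.
Neither value makes a denominator zero (x != -1, x != 4), so both are valid.

x = -5.4051 or x = 2.4051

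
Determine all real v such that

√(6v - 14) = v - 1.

Square both sides: 6v - 14 = (v - 1)².
Expand and rearrange: v² - 8v + 15 = 0.
Solving gives v = 5 or v = 3.
Check each candidate in the original equation:
  v = 5: √(16) = 4, while v - 1 = 4 — valid.
  v = 3: √(4) = 2, while v - 1 = 2 — valid.

v = 3 or v = 5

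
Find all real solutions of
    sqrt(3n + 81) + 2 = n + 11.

Isolate the radical: sqrt(3n + 81) = n + 9.
Square both sides: 3n + 81 = (n + 9)^2.
Expand and rearrange: n^2 + 15n = 0.
Solving gives n = 0 or n = -15.
Check each candidate in the original equation:
  n = 0: sqrt(81) = 9, while n + 9 = 9 — valid.
  n = -15: sqrt(36) = 6, while n + 9 = -6 — extraneous.

n = 0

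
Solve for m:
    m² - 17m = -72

m = 8 or m = 9

Bring every term to one side: m² - 17m + 72 = 0.
Factor: (m - 9)(m - 8) = 0.
So m = 9 or m = 8.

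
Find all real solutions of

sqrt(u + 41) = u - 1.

Square both sides: u + 41 = (u - 1)^2.
Expand and rearrange: u^2 - 3u - 40 = 0.
Solving gives u = 8 or u = -5.
Check each candidate in the original equation:
  u = 8: sqrt(49) = 7, while u - 1 = 7 — valid.
  u = -5: sqrt(36) = 6, while u - 1 = -6 — extraneous.

u = 8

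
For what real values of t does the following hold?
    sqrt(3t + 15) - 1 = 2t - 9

t = 7

Isolate the radical: sqrt(3t + 15) = 2t - 8.
Square both sides: 3t + 15 = (2t - 8)^2.
Expand and rearrange: 4t^2 - 35t + 49 = 0.
Solving gives t = 7 or t = 1.75.
Check each candidate in the original equation:
  t = 7: sqrt(36) = 6, while 2t - 8 = 6 — valid.
  t = 1.75: sqrt(20.25) = 4.5, while 2t - 8 = -4.5 — extraneous.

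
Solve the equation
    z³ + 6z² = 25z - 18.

Rearrange: z³ + 6z² - 25z + 18 = 0.
Possible rational roots are divisors of 18. Testing z = 2 gives 0, so (z - 2) is a factor.
Divide: z³ + 6z² - 25z + 18 = (z - 2)(z² + 8z - 9).
Factor the quadratic: z = 1 or z = -9.

z = -9 or z = 1 or z = 2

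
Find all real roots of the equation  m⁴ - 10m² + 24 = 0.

m = -2.4495 or m = -2 or m = 2 or m = 2.4495

Let u = m². The equation becomes u² - 10u + 24 = 0.
Factor: (u - 6)(u - 4) = 0, so u = 6 or u = 4.
m² = 6 gives m = ±√(6) ≈ ±2.4495.
m² = 4 gives m = ±2.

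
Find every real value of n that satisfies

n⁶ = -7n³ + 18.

Let u = n³. The equation becomes u² + 7u - 18 = 0.
Factor: (u + 9)(u - 2) = 0, so u = -9 or u = 2.
n³ = -9 gives n = -∛(9) ≈ -2.0801.
n³ = 2 gives n = ∛(2) ≈ 1.2599.

n = -2.0801 or n = 1.2599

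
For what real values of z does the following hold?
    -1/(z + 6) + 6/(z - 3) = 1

Multiply both sides by (z + 6)(z - 3):
-(z - 3) + 6(z + 6) = (z + 6)(z - 3).
Expand and collect terms: z^2 - 2z - 57 = 0.
By the quadratic formula, z = (2 +/- sqrt(232)) / 2, so z ~= 8.6158 or z ~= -6.6158.
Neither value makes a denominator zero (z != -6, z != 3), so both are valid.

z = -6.6158 or z = 8.6158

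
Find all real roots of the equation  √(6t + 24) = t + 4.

Square both sides: 6t + 24 = (t + 4)².
Expand and rearrange: t² + 2t - 8 = 0.
Solving gives t = 2 or t = -4.
Check each candidate in the original equation:
  t = 2: √(36) = 6, while t + 4 = 6 — valid.
  t = -4: √(0) = 0, while t + 4 = 0 — valid.

t = -4 or t = 2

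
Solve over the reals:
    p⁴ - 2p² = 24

p = -2.4495 or p = 2.4495

Let u = p². The equation becomes u² - 2u - 24 = 0.
Factor: (u - 6)(u + 4) = 0, so u = 6 or u = -4.
p² = 6 gives p = ±√(6) ≈ ±2.4495.
p² = -4 < 0 has no real solution.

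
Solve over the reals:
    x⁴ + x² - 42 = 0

x = -2.4495 or x = 2.4495

Let u = x². The equation becomes u² + u - 42 = 0.
Factor: (u + 7)(u - 6) = 0, so u = -7 or u = 6.
x² = -7 < 0 has no real solution.
x² = 6 gives x = ±√(6) ≈ ±2.4495.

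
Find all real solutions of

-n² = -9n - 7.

n = -0.7202 or n = 9.7202

Rearrange to standard form: -n² + 9n + 7 = 0.
Discriminant: (9)² − 4·(-1)·7 = 109.
Quadratic formula: n = (-9 ± √109) / (-2).
So n = 9/2 - √(109)/2 ≈ -0.7202 or n = 9/2 + √(109)/2 ≈ 9.7202.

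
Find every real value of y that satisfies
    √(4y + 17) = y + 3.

Square both sides: 4y + 17 = (y + 3)².
Expand and rearrange: y² + 2y - 8 = 0.
Solving gives y = 2 or y = -4.
Check each candidate in the original equation:
  y = 2: √(25) = 5, while y + 3 = 5 — valid.
  y = -4: √(1) = 1, while y + 3 = -1 — extraneous.

y = 2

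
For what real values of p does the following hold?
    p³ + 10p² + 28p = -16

p = -5.2361 or p = -4 or p = -0.7639

Rearrange: p³ + 10p² + 28p + 16 = 0.
Possible rational roots are divisors of 16. Testing p = -4 gives 0, so (p + 4) is a factor.
Divide: p³ + 10p² + 28p + 16 = (p + 4)(p² + 6p + 4).
Apply the quadratic formula to p² + 6p + 4 = 0: p = (-6 ± √20)/2, i.e. p ≈ -0.7639 or p ≈ -5.2361.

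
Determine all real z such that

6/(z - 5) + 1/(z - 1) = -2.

Multiply both sides by (z - 5)(z - 1):
6(z - 1) + (z - 5) = -2(z - 5)(z - 1).
Expand and collect terms: -2z^2 + 5z + 1 = 0.
By the quadratic formula, z = (-5 +/- sqrt(33)) / -4, so z ~= -0.1861 or z ~= 2.6861.
Neither value makes a denominator zero (z != 5, z != 1), so both are valid.

z = -0.1861 or z = 2.6861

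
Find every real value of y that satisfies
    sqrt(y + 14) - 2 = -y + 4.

Isolate the radical: sqrt(y + 14) = -y + 6.
Square both sides: y + 14 = (-y + 6)^2.
Expand and rearrange: y^2 - 13y + 22 = 0.
Solving gives y = 11 or y = 2.
Check each candidate in the original equation:
  y = 11: sqrt(25) = 5, while -y + 6 = -5 — extraneous.
  y = 2: sqrt(16) = 4, while -y + 6 = 4 — valid.

y = 2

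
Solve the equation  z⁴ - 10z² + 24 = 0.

Let u = z². The equation becomes u² - 10u + 24 = 0.
Factor: (u - 6)(u - 4) = 0, so u = 6 or u = 4.
z² = 6 gives z = ±√(6) ≈ ±2.4495.
z² = 4 gives z = ±2.

z = -2.4495 or z = -2 or z = 2 or z = 2.4495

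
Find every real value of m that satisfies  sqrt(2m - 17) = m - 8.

Square both sides: 2m - 17 = (m - 8)^2.
Expand and rearrange: m^2 - 18m + 81 = 0.
This gives the repeated root m = 9.
Check in the original equation:
  m = 9: sqrt(1) = 1, while m - 8 = 1 — valid.

m = 9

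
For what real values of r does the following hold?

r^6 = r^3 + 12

Let u = r^3. The equation becomes u^2 - u - 12 = 0.
Factor: (u + 3)(u - 4) = 0, so u = -3 or u = 4.
r^3 = -3 gives r = -(3)^(1/3) ~= -1.4422.
r^3 = 4 gives r = (4)^(1/3) ~= 1.5874.

r = -1.4422 or r = 1.5874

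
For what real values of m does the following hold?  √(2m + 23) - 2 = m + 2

Isolate the radical: √(2m + 23) = m + 4.
Square both sides: 2m + 23 = (m + 4)².
Expand and rearrange: m² + 6m - 7 = 0.
Solving gives m = 1 or m = -7.
Check each candidate in the original equation:
  m = 1: √(25) = 5, while m + 4 = 5 — valid.
  m = -7: √(9) = 3, while m + 4 = -3 — extraneous.

m = 1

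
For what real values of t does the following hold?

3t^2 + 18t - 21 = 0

Factor: 3(t + 7)(t - 1) = 0.
So t = -7 or t = 1.

t = -7 or t = 1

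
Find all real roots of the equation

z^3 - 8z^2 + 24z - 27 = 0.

z = 3

Possible rational roots are divisors of -27. Testing z = 3 gives 0, so (z - 3) is a factor.
Divide: z^3 - 8z^2 + 24z - 27 = (z - 3)(z^2 - 5z + 9).
The quadratic z^2 - 5z + 9 has discriminant -11 < 0, so no further real roots.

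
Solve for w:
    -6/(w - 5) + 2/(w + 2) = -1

Multiply both sides by (w - 5)(w + 2):
-6(w + 2) + 2(w - 5) = -(w - 5)(w + 2).
Expand and collect terms: -w² + 7w + 32 = 0.
By the quadratic formula, w = (-7 ± √177) / -2, so w ≈ -3.1521 or w ≈ 10.1521.
Neither value makes a denominator zero (w ≠ 5, w ≠ -2), so both are valid.

w = -3.1521 or w = 10.1521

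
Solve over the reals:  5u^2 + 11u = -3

Rearrange to standard form: 5u^2 + 11u + 3 = 0.
Discriminant: (11)^2 - 4*5*3 = 61.
Quadratic formula: u = (-11 +/- sqrt(61)) / 10.
So u = -11/10 + sqrt(61)/10 ~= -0.319 or u = -11/10 - sqrt(61)/10 ~= -1.881.

u = -1.881 or u = -0.319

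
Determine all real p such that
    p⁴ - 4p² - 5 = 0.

p = -2.2361 or p = 2.2361

Let u = p². The equation becomes u² - 4u - 5 = 0.
Factor: (u - 5)(u + 1) = 0, so u = 5 or u = -1.
p² = 5 gives p = ±√(5) ≈ ±2.2361.
p² = -1 < 0 has no real solution.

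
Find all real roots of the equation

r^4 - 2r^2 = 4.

r = -1.7989 or r = 1.7989

Let u = r^2. The equation becomes u^2 - 2u - 4 = 0.
By the quadratic formula, u = 1 + sqrt(5) or u = 1 - sqrt(5).
r^2 = 1 + sqrt(5) gives r = +/-sqrt(1 + sqrt(5)) ~= +/-1.7989.
r^2 = 1 - sqrt(5) < 0 has no real solution.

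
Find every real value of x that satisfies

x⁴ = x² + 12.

Let u = x². The equation becomes u² - u - 12 = 0.
Factor: (u + 3)(u - 4) = 0, so u = -3 or u = 4.
x² = -3 < 0 has no real solution.
x² = 4 gives x = ±2.

x = -2 or x = 2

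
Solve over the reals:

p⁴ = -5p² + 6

p = -1 or p = 1

Let u = p². The equation becomes u² + 5u - 6 = 0.
Factor: (u - 1)(u + 6) = 0, so u = 1 or u = -6.
p² = 1 gives p = ±1.
p² = -6 < 0 has no real solution.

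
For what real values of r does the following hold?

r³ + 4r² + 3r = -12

r = -4

Rearrange: r³ + 4r² + 3r + 12 = 0.
Possible rational roots are divisors of 12. Testing r = -4 gives 0, so (r + 4) is a factor.
Divide: r³ + 4r² + 3r + 12 = (r + 4)(r² + 3).
The quadratic r² + 3 has discriminant -12 < 0, so no further real roots.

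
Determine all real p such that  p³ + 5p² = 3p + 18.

Rearrange: p³ + 5p² - 3p - 18 = 0.
Possible rational roots are divisors of -18. Testing p = -2 gives 0, so (p + 2) is a factor.
Divide: p³ + 5p² - 3p - 18 = (p + 2)(p² + 3p - 9).
Apply the quadratic formula to p² + 3p - 9 = 0: p = (-3 ± √45)/2, i.e. p ≈ 1.8541 or p ≈ -4.8541.

p = -4.8541 or p = -2 or p = 1.8541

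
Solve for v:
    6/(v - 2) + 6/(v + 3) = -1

v = -13 or v = 0

Multiply both sides by (v - 2)(v + 3):
6(v + 3) + 6(v - 2) = -(v - 2)(v + 3).
Expand and collect terms: -v² - 13v = 0.
Factor or apply the quadratic formula: v = -13 or v = 0.
Neither value makes a denominator zero (v ≠ 2, v ≠ -3), so both are valid.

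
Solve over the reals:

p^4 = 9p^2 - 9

p = -2.8025 or p = -1.0705 or p = 1.0705 or p = 2.8025

Let u = p^2. The equation becomes u^2 - 9u + 9 = 0.
By the quadratic formula, u = 3*sqrt(5)/2 + 9/2 or u = 9/2 - 3*sqrt(5)/2.
p^2 = 3*sqrt(5)/2 + 9/2 gives p = +/-sqrt(3*sqrt(5)/2 + 9/2) ~= +/-2.8025.
p^2 = 9/2 - 3*sqrt(5)/2 gives p = +/-sqrt(9/2 - 3*sqrt(5)/2) ~= +/-1.0705.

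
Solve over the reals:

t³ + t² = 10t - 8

Rearrange: t³ + t² - 10t + 8 = 0.
Possible rational roots are divisors of 8. Testing t = 1 gives 0, so (t - 1) is a factor.
Divide: t³ + t² - 10t + 8 = (t - 1)(t² + 2t - 8).
Factor the quadratic: t = 2 or t = -4.

t = -4 or t = 1 or t = 2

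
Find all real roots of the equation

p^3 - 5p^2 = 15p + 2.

p = -2 or p = -0.1401 or p = 7.1401

Rearrange: p^3 - 5p^2 - 15p - 2 = 0.
Possible rational roots are divisors of -2. Testing p = -2 gives 0, so (p + 2) is a factor.
Divide: p^3 - 5p^2 - 15p - 2 = (p + 2)(p^2 - 7p - 1).
Apply the quadratic formula to p^2 - 7p - 1 = 0: p = (7 +/- sqrt(53))/2, i.e. p ~= 7.1401 or p ~= -0.1401.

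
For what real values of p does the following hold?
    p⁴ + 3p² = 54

p = -2.4495 or p = 2.4495

Let u = p². The equation becomes u² + 3u - 54 = 0.
Factor: (u + 9)(u - 6) = 0, so u = -9 or u = 6.
p² = -9 < 0 has no real solution.
p² = 6 gives p = ±√(6) ≈ ±2.4495.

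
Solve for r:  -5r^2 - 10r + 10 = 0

r = -2.7321 or r = 0.7321

Discriminant: (-10)^2 - 4*(-5)*10 = 300.
Quadratic formula: r = (10 +/- sqrt(300)) / (-10).
So r = -sqrt(3) - 1 ~= -2.7321 or r = -1 + sqrt(3) ~= 0.7321.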